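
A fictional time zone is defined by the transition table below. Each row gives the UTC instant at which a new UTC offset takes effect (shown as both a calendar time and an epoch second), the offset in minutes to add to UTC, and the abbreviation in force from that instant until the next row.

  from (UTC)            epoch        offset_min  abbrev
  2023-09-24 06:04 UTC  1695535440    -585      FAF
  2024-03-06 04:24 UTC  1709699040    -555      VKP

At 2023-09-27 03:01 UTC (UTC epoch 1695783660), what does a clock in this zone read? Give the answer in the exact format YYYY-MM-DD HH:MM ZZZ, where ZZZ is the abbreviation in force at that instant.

Query: 2023-09-27 03:01 UTC
Rule 1/2 (FAF, -09:45): 2023-09-24 06:04 UTC ≤ query < 2024-03-06 04:24 UTC
3·60 + 1 - 585 = -404 min
-404 = -1·1440 + 1036; 1036 = 17·60 + 16 → 17:16, 2023-09-27 - 1 day = 2023-09-26
→ 2023-09-26 17:16 FAF

2023-09-26 17:16 FAF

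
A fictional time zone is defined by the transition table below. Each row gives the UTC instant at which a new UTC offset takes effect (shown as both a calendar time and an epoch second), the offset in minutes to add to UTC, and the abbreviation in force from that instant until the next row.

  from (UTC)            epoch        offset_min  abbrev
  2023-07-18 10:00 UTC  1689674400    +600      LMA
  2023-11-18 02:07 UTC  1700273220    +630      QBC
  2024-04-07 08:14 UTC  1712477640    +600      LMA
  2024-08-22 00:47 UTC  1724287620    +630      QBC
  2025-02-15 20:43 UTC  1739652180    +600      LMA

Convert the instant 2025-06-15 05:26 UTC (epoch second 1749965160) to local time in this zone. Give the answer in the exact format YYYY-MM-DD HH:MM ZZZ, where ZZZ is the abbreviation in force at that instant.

2025-06-15 15:26 LMA

Query: 2025-06-15 05:26 UTC
Rule 5/5 (LMA, +10:00): 2025-02-15 20:43 UTC ≤ query < +∞
5·60 + 26 + 600 = 926 min
926 = 0·1440 + 926; 926 = 15·60 + 26 → 15:26, same day
→ 2025-06-15 15:26 LMA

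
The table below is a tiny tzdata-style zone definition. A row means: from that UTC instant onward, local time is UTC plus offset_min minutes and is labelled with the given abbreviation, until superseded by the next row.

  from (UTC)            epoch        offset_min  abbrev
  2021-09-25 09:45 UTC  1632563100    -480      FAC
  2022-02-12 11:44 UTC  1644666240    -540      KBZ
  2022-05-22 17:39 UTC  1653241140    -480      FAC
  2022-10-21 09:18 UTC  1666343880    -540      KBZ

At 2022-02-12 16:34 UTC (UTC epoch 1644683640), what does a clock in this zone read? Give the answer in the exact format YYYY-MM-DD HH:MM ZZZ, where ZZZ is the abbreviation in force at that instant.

Query: 2022-02-12 16:34 UTC
Rule 2/4 (KBZ, -09:00): 2022-02-12 11:44 UTC ≤ query < 2022-05-22 17:39 UTC
16·60 + 34 - 540 = 454 min
454 = 0·1440 + 454; 454 = 7·60 + 34 → 07:34, same day
→ 2022-02-12 07:34 KBZ

2022-02-12 07:34 KBZ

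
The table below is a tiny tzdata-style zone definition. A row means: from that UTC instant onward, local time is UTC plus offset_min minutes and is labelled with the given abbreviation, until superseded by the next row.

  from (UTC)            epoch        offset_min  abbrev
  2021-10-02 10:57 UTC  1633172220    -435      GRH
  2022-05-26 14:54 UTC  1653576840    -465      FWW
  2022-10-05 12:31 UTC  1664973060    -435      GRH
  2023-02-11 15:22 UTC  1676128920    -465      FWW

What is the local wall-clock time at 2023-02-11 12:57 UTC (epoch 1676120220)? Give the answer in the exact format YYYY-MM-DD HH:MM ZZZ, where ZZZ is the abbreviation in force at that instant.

Query: 2023-02-11 12:57 UTC
Rule 3/4 (GRH, -07:15): 2022-10-05 12:31 UTC ≤ query < 2023-02-11 15:22 UTC
12·60 + 57 - 435 = 342 min
342 = 0·1440 + 342; 342 = 5·60 + 42 → 05:42, same day
→ 2023-02-11 05:42 GRH

2023-02-11 05:42 GRH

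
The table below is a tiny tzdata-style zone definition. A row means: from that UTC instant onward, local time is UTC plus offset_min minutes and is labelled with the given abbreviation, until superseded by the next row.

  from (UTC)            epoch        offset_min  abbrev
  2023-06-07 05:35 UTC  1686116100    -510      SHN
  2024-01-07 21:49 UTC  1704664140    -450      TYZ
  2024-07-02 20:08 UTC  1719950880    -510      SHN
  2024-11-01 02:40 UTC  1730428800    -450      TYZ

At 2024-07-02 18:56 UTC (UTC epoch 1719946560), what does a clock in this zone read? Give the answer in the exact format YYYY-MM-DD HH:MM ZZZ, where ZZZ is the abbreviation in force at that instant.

Query: 2024-07-02 18:56 UTC
Rule 2/4 (TYZ, -07:30): 2024-01-07 21:49 UTC ≤ query < 2024-07-02 20:08 UTC
18·60 + 56 - 450 = 686 min
686 = 0·1440 + 686; 686 = 11·60 + 26 → 11:26, same day
→ 2024-07-02 11:26 TYZ

2024-07-02 11:26 TYZ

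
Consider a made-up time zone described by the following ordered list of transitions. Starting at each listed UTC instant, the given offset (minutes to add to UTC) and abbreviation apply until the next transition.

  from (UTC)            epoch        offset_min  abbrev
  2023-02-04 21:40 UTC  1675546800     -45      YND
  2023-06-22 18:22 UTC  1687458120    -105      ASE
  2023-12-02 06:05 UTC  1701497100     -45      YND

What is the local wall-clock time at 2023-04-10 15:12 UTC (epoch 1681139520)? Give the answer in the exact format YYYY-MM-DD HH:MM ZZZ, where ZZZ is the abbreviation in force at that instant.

Query: 2023-04-10 15:12 UTC
Rule 1/3 (YND, -00:45): 2023-02-04 21:40 UTC ≤ query < 2023-06-22 18:22 UTC
15·60 + 12 - 45 = 867 min
867 = 0·1440 + 867; 867 = 14·60 + 27 → 14:27, same day
→ 2023-04-10 14:27 YND

2023-04-10 14:27 YND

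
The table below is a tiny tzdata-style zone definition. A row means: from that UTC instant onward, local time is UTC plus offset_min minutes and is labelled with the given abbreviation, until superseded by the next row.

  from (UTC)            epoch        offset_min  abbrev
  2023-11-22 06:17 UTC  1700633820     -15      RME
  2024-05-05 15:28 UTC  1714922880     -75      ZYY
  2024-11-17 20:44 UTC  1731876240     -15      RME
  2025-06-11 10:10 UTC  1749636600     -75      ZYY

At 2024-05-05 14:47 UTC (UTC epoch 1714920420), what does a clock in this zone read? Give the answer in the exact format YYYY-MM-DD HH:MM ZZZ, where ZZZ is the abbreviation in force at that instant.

2024-05-05 14:32 RME

Query: 2024-05-05 14:47 UTC
Rule 1/4 (RME, -00:15): 2023-11-22 06:17 UTC ≤ query < 2024-05-05 15:28 UTC
14·60 + 47 - 15 = 872 min
872 = 0·1440 + 872; 872 = 14·60 + 32 → 14:32, same day
→ 2024-05-05 14:32 RME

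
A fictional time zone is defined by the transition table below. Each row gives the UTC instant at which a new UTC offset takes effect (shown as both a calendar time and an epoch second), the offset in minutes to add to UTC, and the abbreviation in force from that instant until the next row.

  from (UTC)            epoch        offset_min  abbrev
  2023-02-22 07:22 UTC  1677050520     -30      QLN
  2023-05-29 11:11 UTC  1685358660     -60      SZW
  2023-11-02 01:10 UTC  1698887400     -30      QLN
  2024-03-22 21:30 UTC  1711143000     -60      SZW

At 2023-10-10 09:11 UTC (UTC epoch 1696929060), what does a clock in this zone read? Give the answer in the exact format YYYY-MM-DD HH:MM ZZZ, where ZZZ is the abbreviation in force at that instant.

2023-10-10 08:11 SZW

Query: 2023-10-10 09:11 UTC
Rule 2/4 (SZW, -01:00): 2023-05-29 11:11 UTC ≤ query < 2023-11-02 01:10 UTC
9·60 + 11 - 60 = 491 min
491 = 0·1440 + 491; 491 = 8·60 + 11 → 08:11, same day
→ 2023-10-10 08:11 SZW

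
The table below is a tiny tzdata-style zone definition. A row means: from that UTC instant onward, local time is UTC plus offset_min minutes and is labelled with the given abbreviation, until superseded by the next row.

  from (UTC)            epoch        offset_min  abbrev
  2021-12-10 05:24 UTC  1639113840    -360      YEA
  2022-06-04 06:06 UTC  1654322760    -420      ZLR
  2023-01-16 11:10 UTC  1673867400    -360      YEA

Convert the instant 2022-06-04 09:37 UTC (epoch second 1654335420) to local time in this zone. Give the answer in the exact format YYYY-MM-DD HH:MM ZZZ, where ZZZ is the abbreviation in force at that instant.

2022-06-04 02:37 ZLR

Query: 2022-06-04 09:37 UTC
Rule 2/3 (ZLR, -07:00): 2022-06-04 06:06 UTC ≤ query < 2023-01-16 11:10 UTC
9·60 + 37 - 420 = 157 min
157 = 0·1440 + 157; 157 = 2·60 + 37 → 02:37, same day
→ 2022-06-04 02:37 ZLR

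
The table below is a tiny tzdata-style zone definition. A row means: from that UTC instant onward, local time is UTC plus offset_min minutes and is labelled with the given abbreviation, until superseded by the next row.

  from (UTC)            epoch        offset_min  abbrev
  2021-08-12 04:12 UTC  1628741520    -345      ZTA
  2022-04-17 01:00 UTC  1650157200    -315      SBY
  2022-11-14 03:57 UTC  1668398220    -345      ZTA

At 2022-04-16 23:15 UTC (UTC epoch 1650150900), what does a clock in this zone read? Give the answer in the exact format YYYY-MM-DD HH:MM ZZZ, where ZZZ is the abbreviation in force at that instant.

Query: 2022-04-16 23:15 UTC
Rule 1/3 (ZTA, -05:45): 2021-08-12 04:12 UTC ≤ query < 2022-04-17 01:00 UTC
23·60 + 15 - 345 = 1050 min
1050 = 0·1440 + 1050; 1050 = 17·60 + 30 → 17:30, same day
→ 2022-04-16 17:30 ZTA

2022-04-16 17:30 ZTA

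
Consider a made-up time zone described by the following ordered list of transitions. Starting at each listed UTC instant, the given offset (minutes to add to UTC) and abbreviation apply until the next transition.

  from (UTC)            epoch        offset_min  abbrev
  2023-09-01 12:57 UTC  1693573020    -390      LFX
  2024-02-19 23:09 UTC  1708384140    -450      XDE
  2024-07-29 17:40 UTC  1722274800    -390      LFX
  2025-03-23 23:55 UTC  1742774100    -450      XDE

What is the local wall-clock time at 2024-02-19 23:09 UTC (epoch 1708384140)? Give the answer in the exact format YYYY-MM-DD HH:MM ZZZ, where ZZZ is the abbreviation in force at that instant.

2024-02-19 15:39 XDE

Query: 2024-02-19 23:09 UTC
Rule 2/4 (XDE, -07:30): 2024-02-19 23:09 UTC ≤ query < 2024-07-29 17:40 UTC
23·60 + 9 - 450 = 939 min
939 = 0·1440 + 939; 939 = 15·60 + 39 → 15:39, same day
→ 2024-02-19 15:39 XDE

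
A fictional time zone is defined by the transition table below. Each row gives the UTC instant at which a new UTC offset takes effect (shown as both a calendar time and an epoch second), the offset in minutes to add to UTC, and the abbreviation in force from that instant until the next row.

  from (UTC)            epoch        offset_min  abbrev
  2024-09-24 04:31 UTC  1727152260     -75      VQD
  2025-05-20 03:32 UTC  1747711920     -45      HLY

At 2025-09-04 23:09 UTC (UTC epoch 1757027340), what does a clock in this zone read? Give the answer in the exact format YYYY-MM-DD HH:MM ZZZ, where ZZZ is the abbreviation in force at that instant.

2025-09-04 22:24 HLY

Query: 2025-09-04 23:09 UTC
Rule 2/2 (HLY, -00:45): 2025-05-20 03:32 UTC ≤ query < +∞
23·60 + 9 - 45 = 1344 min
1344 = 0·1440 + 1344; 1344 = 22·60 + 24 → 22:24, same day
→ 2025-09-04 22:24 HLY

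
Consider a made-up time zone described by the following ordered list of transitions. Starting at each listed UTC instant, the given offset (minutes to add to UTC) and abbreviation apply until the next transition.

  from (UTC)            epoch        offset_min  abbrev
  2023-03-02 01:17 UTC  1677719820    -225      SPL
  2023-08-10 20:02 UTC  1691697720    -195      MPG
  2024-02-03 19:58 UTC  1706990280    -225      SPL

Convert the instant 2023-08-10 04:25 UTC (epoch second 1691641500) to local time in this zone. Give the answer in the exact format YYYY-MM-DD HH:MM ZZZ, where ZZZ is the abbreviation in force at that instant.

Query: 2023-08-10 04:25 UTC
Rule 1/3 (SPL, -03:45): 2023-03-02 01:17 UTC ≤ query < 2023-08-10 20:02 UTC
4·60 + 25 - 225 = 40 min
40 = 0·1440 + 40; 40 = 0·60 + 40 → 00:40, same day
→ 2023-08-10 00:40 SPL

2023-08-10 00:40 SPL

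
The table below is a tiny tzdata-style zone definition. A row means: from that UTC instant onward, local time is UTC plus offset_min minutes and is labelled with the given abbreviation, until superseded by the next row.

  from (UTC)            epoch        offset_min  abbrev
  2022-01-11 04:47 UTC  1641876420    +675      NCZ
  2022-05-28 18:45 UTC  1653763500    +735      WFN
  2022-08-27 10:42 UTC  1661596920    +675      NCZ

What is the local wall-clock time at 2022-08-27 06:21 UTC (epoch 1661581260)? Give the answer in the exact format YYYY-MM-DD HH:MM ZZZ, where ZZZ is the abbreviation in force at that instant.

2022-08-27 18:36 WFN

Query: 2022-08-27 06:21 UTC
Rule 2/3 (WFN, +12:15): 2022-05-28 18:45 UTC ≤ query < 2022-08-27 10:42 UTC
6·60 + 21 + 735 = 1116 min
1116 = 0·1440 + 1116; 1116 = 18·60 + 36 → 18:36, same day
→ 2022-08-27 18:36 WFN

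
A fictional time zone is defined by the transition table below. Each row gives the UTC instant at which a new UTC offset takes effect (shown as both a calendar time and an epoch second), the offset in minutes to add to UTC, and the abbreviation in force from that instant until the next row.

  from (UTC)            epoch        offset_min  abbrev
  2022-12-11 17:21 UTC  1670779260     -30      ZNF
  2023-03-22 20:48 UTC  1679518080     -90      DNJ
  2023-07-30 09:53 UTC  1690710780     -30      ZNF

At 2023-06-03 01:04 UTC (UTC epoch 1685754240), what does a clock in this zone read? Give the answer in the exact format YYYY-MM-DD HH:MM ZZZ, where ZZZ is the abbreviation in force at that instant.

Query: 2023-06-03 01:04 UTC
Rule 2/3 (DNJ, -01:30): 2023-03-22 20:48 UTC ≤ query < 2023-07-30 09:53 UTC
1·60 + 4 - 90 = -26 min
-26 = -1·1440 + 1414; 1414 = 23·60 + 34 → 23:34, 2023-06-03 - 1 day = 2023-06-02
→ 2023-06-02 23:34 DNJ

2023-06-02 23:34 DNJ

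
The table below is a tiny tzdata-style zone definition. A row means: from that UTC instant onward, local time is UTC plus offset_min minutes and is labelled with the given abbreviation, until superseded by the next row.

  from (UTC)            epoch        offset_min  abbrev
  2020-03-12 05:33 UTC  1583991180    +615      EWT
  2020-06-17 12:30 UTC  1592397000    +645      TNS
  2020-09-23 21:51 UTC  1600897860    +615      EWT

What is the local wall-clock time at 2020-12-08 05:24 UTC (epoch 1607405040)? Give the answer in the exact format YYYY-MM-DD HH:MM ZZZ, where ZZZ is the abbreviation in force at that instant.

2020-12-08 15:39 EWT

Query: 2020-12-08 05:24 UTC
Rule 3/3 (EWT, +10:15): 2020-09-23 21:51 UTC ≤ query < +∞
5·60 + 24 + 615 = 939 min
939 = 0·1440 + 939; 939 = 15·60 + 39 → 15:39, same day
→ 2020-12-08 15:39 EWT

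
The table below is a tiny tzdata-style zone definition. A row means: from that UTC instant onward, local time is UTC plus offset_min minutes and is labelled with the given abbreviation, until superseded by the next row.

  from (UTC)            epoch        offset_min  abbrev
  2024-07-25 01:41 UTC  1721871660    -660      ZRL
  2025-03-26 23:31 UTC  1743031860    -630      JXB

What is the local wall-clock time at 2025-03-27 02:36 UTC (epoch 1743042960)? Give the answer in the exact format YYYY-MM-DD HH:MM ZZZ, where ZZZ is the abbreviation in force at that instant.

Query: 2025-03-27 02:36 UTC
Rule 2/2 (JXB, -10:30): 2025-03-26 23:31 UTC ≤ query < +∞
2·60 + 36 - 630 = -474 min
-474 = -1·1440 + 966; 966 = 16·60 + 6 → 16:06, 2025-03-27 - 1 day = 2025-03-26
→ 2025-03-26 16:06 JXB

2025-03-26 16:06 JXB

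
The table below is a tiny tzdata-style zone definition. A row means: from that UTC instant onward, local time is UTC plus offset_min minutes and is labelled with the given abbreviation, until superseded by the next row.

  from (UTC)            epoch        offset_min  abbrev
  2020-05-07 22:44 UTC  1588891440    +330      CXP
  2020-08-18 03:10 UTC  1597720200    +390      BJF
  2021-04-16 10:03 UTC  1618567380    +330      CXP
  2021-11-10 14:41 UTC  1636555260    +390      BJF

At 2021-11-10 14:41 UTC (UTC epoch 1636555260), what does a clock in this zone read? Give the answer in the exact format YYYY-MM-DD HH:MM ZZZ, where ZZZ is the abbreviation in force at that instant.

Query: 2021-11-10 14:41 UTC
Rule 4/4 (BJF, +06:30): 2021-11-10 14:41 UTC ≤ query < +∞
14·60 + 41 + 390 = 1271 min
1271 = 0·1440 + 1271; 1271 = 21·60 + 11 → 21:11, same day
→ 2021-11-10 21:11 BJF

2021-11-10 21:11 BJF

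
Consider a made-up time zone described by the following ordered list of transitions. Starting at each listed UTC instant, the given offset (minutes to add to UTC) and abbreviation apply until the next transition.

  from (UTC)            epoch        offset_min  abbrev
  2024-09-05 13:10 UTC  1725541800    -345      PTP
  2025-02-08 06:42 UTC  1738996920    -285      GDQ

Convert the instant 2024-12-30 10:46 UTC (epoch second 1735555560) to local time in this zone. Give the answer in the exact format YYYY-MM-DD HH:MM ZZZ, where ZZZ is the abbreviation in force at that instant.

2024-12-30 05:01 PTP

Query: 2024-12-30 10:46 UTC
Rule 1/2 (PTP, -05:45): 2024-09-05 13:10 UTC ≤ query < 2025-02-08 06:42 UTC
10·60 + 46 - 345 = 301 min
301 = 0·1440 + 301; 301 = 5·60 + 1 → 05:01, same day
→ 2024-12-30 05:01 PTP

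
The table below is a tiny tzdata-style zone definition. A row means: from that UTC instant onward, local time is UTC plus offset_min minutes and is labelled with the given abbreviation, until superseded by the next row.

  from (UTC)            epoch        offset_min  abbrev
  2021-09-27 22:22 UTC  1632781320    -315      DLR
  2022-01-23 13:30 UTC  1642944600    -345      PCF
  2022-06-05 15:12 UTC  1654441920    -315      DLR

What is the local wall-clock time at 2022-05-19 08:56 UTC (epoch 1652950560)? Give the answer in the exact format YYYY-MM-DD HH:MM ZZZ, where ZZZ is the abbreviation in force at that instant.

2022-05-19 03:11 PCF

Query: 2022-05-19 08:56 UTC
Rule 2/3 (PCF, -05:45): 2022-01-23 13:30 UTC ≤ query < 2022-06-05 15:12 UTC
8·60 + 56 - 345 = 191 min
191 = 0·1440 + 191; 191 = 3·60 + 11 → 03:11, same day
→ 2022-05-19 03:11 PCF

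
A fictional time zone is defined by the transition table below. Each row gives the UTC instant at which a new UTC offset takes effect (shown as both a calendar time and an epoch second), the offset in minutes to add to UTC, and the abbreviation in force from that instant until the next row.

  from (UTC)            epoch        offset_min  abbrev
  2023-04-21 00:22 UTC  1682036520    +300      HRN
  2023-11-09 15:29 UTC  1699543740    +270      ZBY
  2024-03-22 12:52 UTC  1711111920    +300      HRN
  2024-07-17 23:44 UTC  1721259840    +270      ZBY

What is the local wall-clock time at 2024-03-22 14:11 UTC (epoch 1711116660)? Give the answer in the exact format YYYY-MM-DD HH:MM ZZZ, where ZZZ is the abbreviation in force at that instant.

2024-03-22 19:11 HRN

Query: 2024-03-22 14:11 UTC
Rule 3/4 (HRN, +05:00): 2024-03-22 12:52 UTC ≤ query < 2024-07-17 23:44 UTC
14·60 + 11 + 300 = 1151 min
1151 = 0·1440 + 1151; 1151 = 19·60 + 11 → 19:11, same day
→ 2024-03-22 19:11 HRN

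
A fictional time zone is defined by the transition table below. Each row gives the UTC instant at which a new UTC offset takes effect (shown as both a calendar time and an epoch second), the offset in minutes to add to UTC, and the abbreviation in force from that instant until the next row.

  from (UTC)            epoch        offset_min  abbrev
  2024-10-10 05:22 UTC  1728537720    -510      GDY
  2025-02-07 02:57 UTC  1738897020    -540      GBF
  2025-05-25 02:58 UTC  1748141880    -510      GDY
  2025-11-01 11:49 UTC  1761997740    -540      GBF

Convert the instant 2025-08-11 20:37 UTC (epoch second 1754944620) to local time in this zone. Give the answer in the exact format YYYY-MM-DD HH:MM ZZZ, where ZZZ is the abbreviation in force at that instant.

2025-08-11 12:07 GDY

Query: 2025-08-11 20:37 UTC
Rule 3/4 (GDY, -08:30): 2025-05-25 02:58 UTC ≤ query < 2025-11-01 11:49 UTC
20·60 + 37 - 510 = 727 min
727 = 0·1440 + 727; 727 = 12·60 + 7 → 12:07, same day
→ 2025-08-11 12:07 GDY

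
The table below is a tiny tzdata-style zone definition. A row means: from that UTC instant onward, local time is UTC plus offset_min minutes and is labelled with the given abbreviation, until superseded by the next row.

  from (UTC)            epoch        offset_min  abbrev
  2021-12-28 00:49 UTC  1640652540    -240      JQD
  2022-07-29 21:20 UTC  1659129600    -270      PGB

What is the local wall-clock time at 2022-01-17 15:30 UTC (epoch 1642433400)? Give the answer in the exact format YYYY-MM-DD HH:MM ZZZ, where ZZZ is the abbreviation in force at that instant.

Query: 2022-01-17 15:30 UTC
Rule 1/2 (JQD, -04:00): 2021-12-28 00:49 UTC ≤ query < 2022-07-29 21:20 UTC
15·60 + 30 - 240 = 690 min
690 = 0·1440 + 690; 690 = 11·60 + 30 → 11:30, same day
→ 2022-01-17 11:30 JQD

2022-01-17 11:30 JQD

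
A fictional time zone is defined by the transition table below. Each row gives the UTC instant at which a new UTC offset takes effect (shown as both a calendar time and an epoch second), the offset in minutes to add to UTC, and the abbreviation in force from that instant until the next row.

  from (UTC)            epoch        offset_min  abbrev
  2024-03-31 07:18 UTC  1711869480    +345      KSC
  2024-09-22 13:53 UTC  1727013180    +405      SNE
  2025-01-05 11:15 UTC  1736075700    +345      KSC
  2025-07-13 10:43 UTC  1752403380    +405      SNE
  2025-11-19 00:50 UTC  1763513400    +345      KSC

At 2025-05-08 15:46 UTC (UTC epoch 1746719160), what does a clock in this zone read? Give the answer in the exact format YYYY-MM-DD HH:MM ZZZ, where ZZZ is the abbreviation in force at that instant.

Query: 2025-05-08 15:46 UTC
Rule 3/5 (KSC, +05:45): 2025-01-05 11:15 UTC ≤ query < 2025-07-13 10:43 UTC
15·60 + 46 + 345 = 1291 min
1291 = 0·1440 + 1291; 1291 = 21·60 + 31 → 21:31, same day
→ 2025-05-08 21:31 KSC

2025-05-08 21:31 KSC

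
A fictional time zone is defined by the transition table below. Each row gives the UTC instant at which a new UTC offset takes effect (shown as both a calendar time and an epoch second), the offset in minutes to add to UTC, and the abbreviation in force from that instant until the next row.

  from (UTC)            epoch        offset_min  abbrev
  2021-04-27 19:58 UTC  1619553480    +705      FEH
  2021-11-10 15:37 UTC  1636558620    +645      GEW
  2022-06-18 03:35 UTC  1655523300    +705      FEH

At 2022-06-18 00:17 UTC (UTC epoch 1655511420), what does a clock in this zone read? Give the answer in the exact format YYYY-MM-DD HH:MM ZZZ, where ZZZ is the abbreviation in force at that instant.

Query: 2022-06-18 00:17 UTC
Rule 2/3 (GEW, +10:45): 2021-11-10 15:37 UTC ≤ query < 2022-06-18 03:35 UTC
0·60 + 17 + 645 = 662 min
662 = 0·1440 + 662; 662 = 11·60 + 2 → 11:02, same day
→ 2022-06-18 11:02 GEW

2022-06-18 11:02 GEW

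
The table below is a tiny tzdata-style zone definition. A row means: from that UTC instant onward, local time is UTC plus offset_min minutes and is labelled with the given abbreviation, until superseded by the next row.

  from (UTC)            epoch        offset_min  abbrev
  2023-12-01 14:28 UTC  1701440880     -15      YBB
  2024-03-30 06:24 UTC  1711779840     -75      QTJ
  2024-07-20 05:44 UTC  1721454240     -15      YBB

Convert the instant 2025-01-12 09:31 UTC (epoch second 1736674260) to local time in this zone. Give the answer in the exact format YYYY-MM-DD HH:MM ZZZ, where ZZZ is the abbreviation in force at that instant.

2025-01-12 09:16 YBB

Query: 2025-01-12 09:31 UTC
Rule 3/3 (YBB, -00:15): 2024-07-20 05:44 UTC ≤ query < +∞
9·60 + 31 - 15 = 556 min
556 = 0·1440 + 556; 556 = 9·60 + 16 → 09:16, same day
→ 2025-01-12 09:16 YBB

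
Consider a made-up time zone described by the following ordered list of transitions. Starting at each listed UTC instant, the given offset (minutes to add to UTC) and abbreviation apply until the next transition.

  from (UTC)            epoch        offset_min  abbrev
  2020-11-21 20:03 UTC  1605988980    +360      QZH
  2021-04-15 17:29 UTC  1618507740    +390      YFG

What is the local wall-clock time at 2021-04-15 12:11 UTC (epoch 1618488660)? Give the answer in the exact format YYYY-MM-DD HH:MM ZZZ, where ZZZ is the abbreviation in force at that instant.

Query: 2021-04-15 12:11 UTC
Rule 1/2 (QZH, +06:00): 2020-11-21 20:03 UTC ≤ query < 2021-04-15 17:29 UTC
12·60 + 11 + 360 = 1091 min
1091 = 0·1440 + 1091; 1091 = 18·60 + 11 → 18:11, same day
→ 2021-04-15 18:11 QZH

2021-04-15 18:11 QZH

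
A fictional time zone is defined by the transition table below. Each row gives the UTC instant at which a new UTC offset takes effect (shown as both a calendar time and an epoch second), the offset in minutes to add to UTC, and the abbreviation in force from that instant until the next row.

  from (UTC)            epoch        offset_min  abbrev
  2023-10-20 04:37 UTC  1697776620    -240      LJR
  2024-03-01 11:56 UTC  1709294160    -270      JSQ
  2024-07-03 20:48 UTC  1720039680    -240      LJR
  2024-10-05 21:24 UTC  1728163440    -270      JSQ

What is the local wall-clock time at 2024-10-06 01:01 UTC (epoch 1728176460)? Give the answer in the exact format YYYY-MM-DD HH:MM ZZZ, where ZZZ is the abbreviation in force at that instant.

2024-10-05 20:31 JSQ

Query: 2024-10-06 01:01 UTC
Rule 4/4 (JSQ, -04:30): 2024-10-05 21:24 UTC ≤ query < +∞
1·60 + 1 - 270 = -209 min
-209 = -1·1440 + 1231; 1231 = 20·60 + 31 → 20:31, 2024-10-06 - 1 day = 2024-10-05
→ 2024-10-05 20:31 JSQ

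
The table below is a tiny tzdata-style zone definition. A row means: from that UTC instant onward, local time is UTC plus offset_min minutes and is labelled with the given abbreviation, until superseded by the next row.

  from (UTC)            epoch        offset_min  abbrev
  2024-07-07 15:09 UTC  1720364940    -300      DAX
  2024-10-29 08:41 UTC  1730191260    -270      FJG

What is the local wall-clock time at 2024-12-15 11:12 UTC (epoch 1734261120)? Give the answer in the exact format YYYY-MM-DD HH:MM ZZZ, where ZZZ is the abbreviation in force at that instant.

Query: 2024-12-15 11:12 UTC
Rule 2/2 (FJG, -04:30): 2024-10-29 08:41 UTC ≤ query < +∞
11·60 + 12 - 270 = 402 min
402 = 0·1440 + 402; 402 = 6·60 + 42 → 06:42, same day
→ 2024-12-15 06:42 FJG

2024-12-15 06:42 FJG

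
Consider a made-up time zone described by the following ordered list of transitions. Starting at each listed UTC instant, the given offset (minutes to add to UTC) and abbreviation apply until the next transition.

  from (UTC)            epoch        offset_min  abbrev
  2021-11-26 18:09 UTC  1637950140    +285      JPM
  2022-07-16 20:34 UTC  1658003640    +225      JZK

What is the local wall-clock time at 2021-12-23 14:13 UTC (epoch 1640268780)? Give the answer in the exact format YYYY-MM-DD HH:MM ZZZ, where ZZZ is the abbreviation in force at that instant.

Query: 2021-12-23 14:13 UTC
Rule 1/2 (JPM, +04:45): 2021-11-26 18:09 UTC ≤ query < 2022-07-16 20:34 UTC
14·60 + 13 + 285 = 1138 min
1138 = 0·1440 + 1138; 1138 = 18·60 + 58 → 18:58, same day
→ 2021-12-23 18:58 JPM

2021-12-23 18:58 JPM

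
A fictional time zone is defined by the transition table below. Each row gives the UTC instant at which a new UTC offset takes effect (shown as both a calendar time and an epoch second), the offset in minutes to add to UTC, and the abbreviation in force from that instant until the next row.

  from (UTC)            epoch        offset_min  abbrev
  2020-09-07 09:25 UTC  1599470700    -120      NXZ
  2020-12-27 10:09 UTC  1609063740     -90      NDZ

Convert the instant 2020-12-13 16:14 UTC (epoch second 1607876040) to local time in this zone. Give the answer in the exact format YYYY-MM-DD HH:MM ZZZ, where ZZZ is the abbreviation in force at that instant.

2020-12-13 14:14 NXZ

Query: 2020-12-13 16:14 UTC
Rule 1/2 (NXZ, -02:00): 2020-09-07 09:25 UTC ≤ query < 2020-12-27 10:09 UTC
16·60 + 14 - 120 = 854 min
854 = 0·1440 + 854; 854 = 14·60 + 14 → 14:14, same day
→ 2020-12-13 14:14 NXZ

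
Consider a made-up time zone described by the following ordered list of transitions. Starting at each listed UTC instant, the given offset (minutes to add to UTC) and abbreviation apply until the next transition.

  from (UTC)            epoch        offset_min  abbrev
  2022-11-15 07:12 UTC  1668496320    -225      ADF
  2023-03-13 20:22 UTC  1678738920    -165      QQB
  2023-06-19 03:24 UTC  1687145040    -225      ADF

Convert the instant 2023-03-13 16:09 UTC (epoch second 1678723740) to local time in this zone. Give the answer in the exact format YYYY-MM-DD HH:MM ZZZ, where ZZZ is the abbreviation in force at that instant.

Query: 2023-03-13 16:09 UTC
Rule 1/3 (ADF, -03:45): 2022-11-15 07:12 UTC ≤ query < 2023-03-13 20:22 UTC
16·60 + 9 - 225 = 744 min
744 = 0·1440 + 744; 744 = 12·60 + 24 → 12:24, same day
→ 2023-03-13 12:24 ADF

2023-03-13 12:24 ADF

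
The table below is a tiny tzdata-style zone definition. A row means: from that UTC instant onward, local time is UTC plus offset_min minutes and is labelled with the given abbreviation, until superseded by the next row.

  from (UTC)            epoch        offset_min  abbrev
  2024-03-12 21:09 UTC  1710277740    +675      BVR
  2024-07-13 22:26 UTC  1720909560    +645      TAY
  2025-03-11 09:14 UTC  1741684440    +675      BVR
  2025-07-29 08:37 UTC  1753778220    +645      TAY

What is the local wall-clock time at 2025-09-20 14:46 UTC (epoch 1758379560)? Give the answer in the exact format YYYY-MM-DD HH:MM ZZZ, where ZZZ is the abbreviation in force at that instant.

2025-09-21 01:31 TAY

Query: 2025-09-20 14:46 UTC
Rule 4/4 (TAY, +10:45): 2025-07-29 08:37 UTC ≤ query < +∞
14·60 + 46 + 645 = 1531 min
1531 = 1·1440 + 91; 91 = 1·60 + 31 → 01:31, 2025-09-20 + 1 day = 2025-09-21
→ 2025-09-21 01:31 TAY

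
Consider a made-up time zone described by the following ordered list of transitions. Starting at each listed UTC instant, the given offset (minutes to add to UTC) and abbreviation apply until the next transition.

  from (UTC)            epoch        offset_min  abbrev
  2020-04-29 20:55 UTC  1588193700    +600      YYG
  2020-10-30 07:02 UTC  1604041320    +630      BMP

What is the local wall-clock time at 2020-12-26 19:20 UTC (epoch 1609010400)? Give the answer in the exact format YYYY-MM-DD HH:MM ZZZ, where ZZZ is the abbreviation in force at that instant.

2020-12-27 05:50 BMP

Query: 2020-12-26 19:20 UTC
Rule 2/2 (BMP, +10:30): 2020-10-30 07:02 UTC ≤ query < +∞
19·60 + 20 + 630 = 1790 min
1790 = 1·1440 + 350; 350 = 5·60 + 50 → 05:50, 2020-12-26 + 1 day = 2020-12-27
→ 2020-12-27 05:50 BMP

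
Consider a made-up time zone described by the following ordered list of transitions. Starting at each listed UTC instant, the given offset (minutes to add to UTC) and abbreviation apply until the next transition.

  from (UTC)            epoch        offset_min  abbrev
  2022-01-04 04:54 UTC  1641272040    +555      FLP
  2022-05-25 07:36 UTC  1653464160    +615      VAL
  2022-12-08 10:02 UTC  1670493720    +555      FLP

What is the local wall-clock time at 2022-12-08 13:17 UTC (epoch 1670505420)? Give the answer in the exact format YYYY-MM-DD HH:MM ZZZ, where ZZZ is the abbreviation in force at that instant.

2022-12-08 22:32 FLP

Query: 2022-12-08 13:17 UTC
Rule 3/3 (FLP, +09:15): 2022-12-08 10:02 UTC ≤ query < +∞
13·60 + 17 + 555 = 1352 min
1352 = 0·1440 + 1352; 1352 = 22·60 + 32 → 22:32, same day
→ 2022-12-08 22:32 FLP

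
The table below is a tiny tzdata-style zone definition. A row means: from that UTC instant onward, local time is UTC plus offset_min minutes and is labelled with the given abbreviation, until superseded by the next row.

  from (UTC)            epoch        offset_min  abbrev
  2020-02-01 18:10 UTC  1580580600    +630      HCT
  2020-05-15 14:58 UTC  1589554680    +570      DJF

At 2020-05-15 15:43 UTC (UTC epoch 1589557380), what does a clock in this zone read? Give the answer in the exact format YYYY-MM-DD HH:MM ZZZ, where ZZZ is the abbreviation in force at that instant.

Query: 2020-05-15 15:43 UTC
Rule 2/2 (DJF, +09:30): 2020-05-15 14:58 UTC ≤ query < +∞
15·60 + 43 + 570 = 1513 min
1513 = 1·1440 + 73; 73 = 1·60 + 13 → 01:13, 2020-05-15 + 1 day = 2020-05-16
→ 2020-05-16 01:13 DJF

2020-05-16 01:13 DJF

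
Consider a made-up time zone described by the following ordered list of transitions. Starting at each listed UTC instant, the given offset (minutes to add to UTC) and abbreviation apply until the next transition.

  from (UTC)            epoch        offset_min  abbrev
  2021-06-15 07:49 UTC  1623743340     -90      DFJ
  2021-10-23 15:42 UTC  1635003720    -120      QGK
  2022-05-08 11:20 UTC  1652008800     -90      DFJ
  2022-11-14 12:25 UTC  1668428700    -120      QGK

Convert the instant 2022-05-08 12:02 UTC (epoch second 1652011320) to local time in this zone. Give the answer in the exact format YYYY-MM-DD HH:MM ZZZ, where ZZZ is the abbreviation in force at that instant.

Query: 2022-05-08 12:02 UTC
Rule 3/4 (DFJ, -01:30): 2022-05-08 11:20 UTC ≤ query < 2022-11-14 12:25 UTC
12·60 + 2 - 90 = 632 min
632 = 0·1440 + 632; 632 = 10·60 + 32 → 10:32, same day
→ 2022-05-08 10:32 DFJ

2022-05-08 10:32 DFJ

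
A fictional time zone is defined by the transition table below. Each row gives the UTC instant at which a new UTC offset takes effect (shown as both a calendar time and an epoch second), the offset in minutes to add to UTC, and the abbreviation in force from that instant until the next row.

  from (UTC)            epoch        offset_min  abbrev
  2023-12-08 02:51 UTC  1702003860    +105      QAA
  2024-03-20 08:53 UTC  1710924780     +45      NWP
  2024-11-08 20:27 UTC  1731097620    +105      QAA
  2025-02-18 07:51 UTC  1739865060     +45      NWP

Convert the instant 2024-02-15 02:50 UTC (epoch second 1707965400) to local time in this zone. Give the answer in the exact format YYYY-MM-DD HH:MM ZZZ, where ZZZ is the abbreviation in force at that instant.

2024-02-15 04:35 QAA

Query: 2024-02-15 02:50 UTC
Rule 1/4 (QAA, +01:45): 2023-12-08 02:51 UTC ≤ query < 2024-03-20 08:53 UTC
2·60 + 50 + 105 = 275 min
275 = 0·1440 + 275; 275 = 4·60 + 35 → 04:35, same day
→ 2024-02-15 04:35 QAA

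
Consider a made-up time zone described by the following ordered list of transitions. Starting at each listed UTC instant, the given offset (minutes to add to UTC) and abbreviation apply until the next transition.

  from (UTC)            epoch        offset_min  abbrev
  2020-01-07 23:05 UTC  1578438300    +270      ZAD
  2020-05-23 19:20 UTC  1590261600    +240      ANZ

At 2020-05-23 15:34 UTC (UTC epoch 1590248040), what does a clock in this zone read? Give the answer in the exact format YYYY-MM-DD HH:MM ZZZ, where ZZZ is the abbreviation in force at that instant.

Query: 2020-05-23 15:34 UTC
Rule 1/2 (ZAD, +04:30): 2020-01-07 23:05 UTC ≤ query < 2020-05-23 19:20 UTC
15·60 + 34 + 270 = 1204 min
1204 = 0·1440 + 1204; 1204 = 20·60 + 4 → 20:04, same day
→ 2020-05-23 20:04 ZAD

2020-05-23 20:04 ZAD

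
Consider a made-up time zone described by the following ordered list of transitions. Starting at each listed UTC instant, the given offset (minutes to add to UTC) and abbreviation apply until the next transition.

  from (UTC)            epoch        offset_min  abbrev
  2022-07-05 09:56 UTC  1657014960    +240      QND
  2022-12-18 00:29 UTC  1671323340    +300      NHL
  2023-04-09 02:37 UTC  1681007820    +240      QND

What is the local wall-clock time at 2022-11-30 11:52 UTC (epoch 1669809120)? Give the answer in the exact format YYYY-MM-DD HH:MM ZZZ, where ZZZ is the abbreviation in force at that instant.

Query: 2022-11-30 11:52 UTC
Rule 1/3 (QND, +04:00): 2022-07-05 09:56 UTC ≤ query < 2022-12-18 00:29 UTC
11·60 + 52 + 240 = 952 min
952 = 0·1440 + 952; 952 = 15·60 + 52 → 15:52, same day
→ 2022-11-30 15:52 QND

2022-11-30 15:52 QND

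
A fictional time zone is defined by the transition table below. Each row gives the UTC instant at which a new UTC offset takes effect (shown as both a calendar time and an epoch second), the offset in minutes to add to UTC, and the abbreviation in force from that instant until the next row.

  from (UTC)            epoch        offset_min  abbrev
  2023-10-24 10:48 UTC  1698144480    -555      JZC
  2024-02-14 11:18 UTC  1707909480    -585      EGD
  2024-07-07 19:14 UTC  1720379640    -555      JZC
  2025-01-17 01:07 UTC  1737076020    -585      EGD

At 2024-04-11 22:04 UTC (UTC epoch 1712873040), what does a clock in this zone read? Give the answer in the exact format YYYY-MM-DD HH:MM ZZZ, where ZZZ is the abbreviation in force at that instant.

Query: 2024-04-11 22:04 UTC
Rule 2/4 (EGD, -09:45): 2024-02-14 11:18 UTC ≤ query < 2024-07-07 19:14 UTC
22·60 + 4 - 585 = 739 min
739 = 0·1440 + 739; 739 = 12·60 + 19 → 12:19, same day
→ 2024-04-11 12:19 EGD

2024-04-11 12:19 EGD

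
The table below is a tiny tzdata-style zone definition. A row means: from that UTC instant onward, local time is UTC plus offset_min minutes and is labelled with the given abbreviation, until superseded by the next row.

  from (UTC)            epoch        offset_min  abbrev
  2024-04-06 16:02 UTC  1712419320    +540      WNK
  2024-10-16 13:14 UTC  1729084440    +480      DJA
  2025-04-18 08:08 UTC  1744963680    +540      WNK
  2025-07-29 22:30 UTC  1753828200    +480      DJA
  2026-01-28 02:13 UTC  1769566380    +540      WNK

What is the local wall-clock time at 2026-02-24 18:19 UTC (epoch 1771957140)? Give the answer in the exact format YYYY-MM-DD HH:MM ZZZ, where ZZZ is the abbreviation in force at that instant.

2026-02-25 03:19 WNK

Query: 2026-02-24 18:19 UTC
Rule 5/5 (WNK, +09:00): 2026-01-28 02:13 UTC ≤ query < +∞
18·60 + 19 + 540 = 1639 min
1639 = 1·1440 + 199; 199 = 3·60 + 19 → 03:19, 2026-02-24 + 1 day = 2026-02-25
→ 2026-02-25 03:19 WNK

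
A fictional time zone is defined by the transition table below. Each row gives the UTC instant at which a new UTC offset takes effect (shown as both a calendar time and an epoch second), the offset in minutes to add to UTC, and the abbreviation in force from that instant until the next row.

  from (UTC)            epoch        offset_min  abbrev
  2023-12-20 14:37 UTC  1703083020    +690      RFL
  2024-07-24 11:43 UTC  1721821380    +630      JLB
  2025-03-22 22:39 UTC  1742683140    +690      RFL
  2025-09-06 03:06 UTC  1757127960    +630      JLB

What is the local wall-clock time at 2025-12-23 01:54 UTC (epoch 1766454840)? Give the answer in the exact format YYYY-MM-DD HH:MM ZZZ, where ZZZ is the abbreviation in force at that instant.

2025-12-23 12:24 JLB

Query: 2025-12-23 01:54 UTC
Rule 4/4 (JLB, +10:30): 2025-09-06 03:06 UTC ≤ query < +∞
1·60 + 54 + 630 = 744 min
744 = 0·1440 + 744; 744 = 12·60 + 24 → 12:24, same day
→ 2025-12-23 12:24 JLB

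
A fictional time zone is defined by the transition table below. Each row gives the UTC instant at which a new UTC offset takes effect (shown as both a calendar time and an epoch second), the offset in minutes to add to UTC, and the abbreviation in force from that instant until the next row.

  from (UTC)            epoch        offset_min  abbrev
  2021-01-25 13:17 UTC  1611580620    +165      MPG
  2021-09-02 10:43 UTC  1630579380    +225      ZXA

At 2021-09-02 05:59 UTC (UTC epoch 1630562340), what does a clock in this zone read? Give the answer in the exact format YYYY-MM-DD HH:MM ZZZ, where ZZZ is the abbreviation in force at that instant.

2021-09-02 08:44 MPG

Query: 2021-09-02 05:59 UTC
Rule 1/2 (MPG, +02:45): 2021-01-25 13:17 UTC ≤ query < 2021-09-02 10:43 UTC
5·60 + 59 + 165 = 524 min
524 = 0·1440 + 524; 524 = 8·60 + 44 → 08:44, same day
→ 2021-09-02 08:44 MPG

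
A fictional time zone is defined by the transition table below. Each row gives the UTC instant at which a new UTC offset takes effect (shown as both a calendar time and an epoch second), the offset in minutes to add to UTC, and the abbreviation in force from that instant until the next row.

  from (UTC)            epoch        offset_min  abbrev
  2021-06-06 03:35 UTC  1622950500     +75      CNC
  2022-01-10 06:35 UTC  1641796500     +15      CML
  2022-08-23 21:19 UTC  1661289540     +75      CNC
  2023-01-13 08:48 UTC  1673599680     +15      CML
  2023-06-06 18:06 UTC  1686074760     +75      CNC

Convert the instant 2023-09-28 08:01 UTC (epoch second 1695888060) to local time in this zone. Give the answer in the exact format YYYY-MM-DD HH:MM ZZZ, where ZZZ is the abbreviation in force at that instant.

2023-09-28 09:16 CNC

Query: 2023-09-28 08:01 UTC
Rule 5/5 (CNC, +01:15): 2023-06-06 18:06 UTC ≤ query < +∞
8·60 + 1 + 75 = 556 min
556 = 0·1440 + 556; 556 = 9·60 + 16 → 09:16, same day
→ 2023-09-28 09:16 CNC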